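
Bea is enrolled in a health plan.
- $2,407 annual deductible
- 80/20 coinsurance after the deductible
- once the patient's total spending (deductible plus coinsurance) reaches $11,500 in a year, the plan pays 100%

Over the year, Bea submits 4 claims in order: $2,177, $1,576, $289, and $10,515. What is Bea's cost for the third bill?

$57.80

Bill 1, $2,177: fully absorbed by the deductible. Patient owes $2,177 (running OOP $2,177).
Bill 2, $1,576: $230 to deductible, leaving $1,346; patient's 20% is $269.20. Patient pays $499.20; OOP now $2,676.20.
Bill 3, $289: deductible already satisfied, so patient's share is 20% × $289 = $57.80. Cost to patient: $57.80. OOP to date $2,734.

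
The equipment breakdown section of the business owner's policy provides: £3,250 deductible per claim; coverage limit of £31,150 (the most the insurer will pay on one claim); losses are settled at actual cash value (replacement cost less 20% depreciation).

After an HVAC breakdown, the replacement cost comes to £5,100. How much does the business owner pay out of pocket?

£4,270

At 20% depreciation, ACV = £5,100 − £1,020 = £4,080.
After the deductible, £4,080 − £3,250 = £830 remains.
£830 ≤ £31,150, so the limit doesn't bind; insurer pays £830.
Business owner's share is the uncovered remainder: £5,100 − £830 = £4,270.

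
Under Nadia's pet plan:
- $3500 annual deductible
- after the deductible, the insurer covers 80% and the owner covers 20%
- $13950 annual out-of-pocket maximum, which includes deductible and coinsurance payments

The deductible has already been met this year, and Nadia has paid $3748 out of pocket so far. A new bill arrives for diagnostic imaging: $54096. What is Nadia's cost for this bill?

$10202

With the deductible met, the entire $54096 is subject to coinsurance.
Coinsurance: $54096 × 20% = $10819.20.
That would bring total out-of-pocket to $14567.20, past the $13950 cap. The owner is capped at $13950 − $3748 = $10202 on this claim.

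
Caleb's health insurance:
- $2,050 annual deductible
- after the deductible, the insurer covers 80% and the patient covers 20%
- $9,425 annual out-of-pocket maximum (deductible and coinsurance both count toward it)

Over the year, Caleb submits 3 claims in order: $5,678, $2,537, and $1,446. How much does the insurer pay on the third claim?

$1,156.80

#1 ($5,678): deductible takes $2,050, $3,628 remains; patient's 20% is $725.60. Patient owes $2,775.60 (running OOP $2,775.60). Plan pays $5,678 − $2,775.60 = $2,902.40.
#2 ($2,537): 20% coinsurance on $2,537 = $507.40. Patient owes $507.40 (running OOP $3,283). Insurer: $2,537 − $507.40 = $2,029.60.
#3 ($1,446): 20% coinsurance on $1,446 = $289.20. Patient owes $289.20 (running OOP $3,572.20). Plan pays $1,446 − $289.20 = $1,156.80.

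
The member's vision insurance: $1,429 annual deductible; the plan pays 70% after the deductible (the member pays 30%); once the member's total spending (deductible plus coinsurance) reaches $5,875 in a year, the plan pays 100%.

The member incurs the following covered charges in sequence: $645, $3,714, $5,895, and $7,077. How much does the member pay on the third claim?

Bill 1, $645: entire amount goes to the deductible. Cost to member: $645. OOP to date $645.
Bill 2, $3,714: $784 finishes the deductible; $2,930 goes to coinsurance; 30% of $2,930 = $879. Cost to member: $1,663. OOP to date $2,308.
Bill 3, $5,895: 30% coinsurance on $5,895 = $1,768.50. Member pays $1,768.50; OOP now $4,076.50.

$1,768.50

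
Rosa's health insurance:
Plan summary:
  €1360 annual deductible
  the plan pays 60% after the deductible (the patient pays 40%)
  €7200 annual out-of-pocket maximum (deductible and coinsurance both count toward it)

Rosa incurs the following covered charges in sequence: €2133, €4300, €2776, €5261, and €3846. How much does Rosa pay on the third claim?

€1110.40

Bill 1, €2133: €1360 to deductible, leaving €773; coinsurance €773 × 40% = €309.20. Patient pays €1669.20; OOP now €1669.20.
Bill 2, €4300: deductible met; 40% of €4300 = €1720. Patient pays €1720; OOP now €3389.20.
Bill 3, €2776: deductible met; 40% of €2776 = €1110.40. Cost to patient: €1110.40. OOP to date €4499.60.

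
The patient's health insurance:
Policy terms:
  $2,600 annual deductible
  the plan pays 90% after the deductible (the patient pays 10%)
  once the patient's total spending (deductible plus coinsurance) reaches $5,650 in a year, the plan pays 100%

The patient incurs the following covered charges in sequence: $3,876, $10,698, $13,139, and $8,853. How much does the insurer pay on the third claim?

$11,825.10

Claim 1 — $3,876: $2,600 to deductible, leaving $1,276; coinsurance $1,276 × 10% = $127.60. Patient owes $2,727.60 (running OOP $2,727.60). Insurer: $3,876 − $2,727.60 = $1,148.40.
Claim 2 — $10,698: 10% coinsurance on $10,698 = $1,069.80. Cost to patient: $1,069.80. OOP to date $3,797.40. Insurer: $10,698 − $1,069.80 = $9,628.20.
Claim 3 — $13,139: deductible already satisfied, so patient's share is 10% × $13,139 = $1,313.90. Cost to patient: $1,313.90. OOP to date $5,111.30. Insurer: $13,139 − $1,313.90 = $11,825.10.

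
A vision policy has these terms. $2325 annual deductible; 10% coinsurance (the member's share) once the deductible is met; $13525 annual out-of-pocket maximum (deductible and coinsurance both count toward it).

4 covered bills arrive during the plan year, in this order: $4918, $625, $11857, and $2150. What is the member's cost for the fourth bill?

#1 ($4918): deductible takes $2325, $2593 remains; coinsurance $2593 × 10% = $259.30. Member owes $2584.30 (running OOP $2584.30).
#2 ($625): deductible already satisfied, so member's share is 10% × $625 = $62.50. Member pays $62.50; OOP now $2646.80.
#3 ($11857): 10% coinsurance on $11857 = $1185.70. Cost to member: $1185.70. OOP to date $3832.50.
#4 ($2150): deductible met; 10% of $2150 = $215. Cost to member: $215. OOP to date $4047.50.

$215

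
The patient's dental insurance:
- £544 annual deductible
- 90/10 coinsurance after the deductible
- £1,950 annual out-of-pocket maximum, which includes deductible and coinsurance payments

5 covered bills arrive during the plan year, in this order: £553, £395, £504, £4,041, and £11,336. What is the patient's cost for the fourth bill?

£404.10

Claim 1 (£553): £544 finishes the deductible; £9 goes to coinsurance; coinsurance £9 × 10% = £0.90. Patient owes £544.90 (running OOP £544.90).
Claim 2 (£395): 10% coinsurance on £395 = £39.50. Patient pays £39.50; OOP now £584.40.
Claim 3 (£504): deductible met; 10% of £504 = £50.40. Patient owes £50.40 (running OOP £634.80).
Claim 4 (£4,041): deductible already satisfied, so patient's share is 10% × £4,041 = £404.10. Patient pays £404.10; OOP now £1,038.90.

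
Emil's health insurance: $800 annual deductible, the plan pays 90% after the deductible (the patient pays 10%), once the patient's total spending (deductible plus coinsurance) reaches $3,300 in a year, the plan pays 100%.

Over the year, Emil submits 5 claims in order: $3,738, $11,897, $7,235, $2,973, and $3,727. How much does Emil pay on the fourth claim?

$293

Claim 1 ($3,738): $800 to deductible, leaving $2,938; 10% of $2,938 = $293.80. Patient owes $1,093.80 (running OOP $1,093.80).
Claim 2 ($11,897): 10% coinsurance on $11,897 = $1,189.70. Patient pays $1,189.70; OOP now $2,283.50.
Claim 3 ($7,235): 10% coinsurance on $7,235 = $723.50. Patient pays $723.50; OOP now $3,007.
Claim 4 ($2,973): deductible met; 10% of $2,973 = $297.30. OOP would hit $3,304.30 > $3,300, so the cap limits the patient to $3,300 − $3,007 = $293.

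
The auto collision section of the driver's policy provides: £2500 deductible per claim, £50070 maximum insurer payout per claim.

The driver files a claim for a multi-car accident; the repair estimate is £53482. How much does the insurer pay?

Less the £2500 deductible: £53482 − £2500 = £50982.
Since £50982 > £50070, the payout is capped at £50070.

£50070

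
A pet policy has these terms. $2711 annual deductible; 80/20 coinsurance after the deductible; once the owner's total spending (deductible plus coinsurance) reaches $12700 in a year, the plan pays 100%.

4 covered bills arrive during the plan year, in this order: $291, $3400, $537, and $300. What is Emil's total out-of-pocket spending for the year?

$3074.40

Bill 1, $291: entire amount goes to the deductible. Cost to owner: $291. OOP to date $291.
Bill 2, $3400: deductible takes $2420, $980 remains; 20% of $980 = $196. Owner pays $2616; OOP now $2907.
Bill 3, $537: deductible already satisfied, so owner's share is 20% × $537 = $107.40. Owner pays $107.40; OOP now $3014.40.
Bill 4, $300: deductible met; 20% of $300 = $60. Owner pays $60; OOP now $3074.40.
Summing the owner's payments: $291 + $2616 + $107.40 + $60 = $3074.40.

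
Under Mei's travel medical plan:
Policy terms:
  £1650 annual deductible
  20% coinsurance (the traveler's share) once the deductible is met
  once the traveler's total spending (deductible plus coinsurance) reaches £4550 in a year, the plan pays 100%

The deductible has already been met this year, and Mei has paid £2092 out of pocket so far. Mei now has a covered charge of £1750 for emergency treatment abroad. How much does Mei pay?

£350

The deductible is already satisfied, so the full bill goes to coinsurance.
Coinsurance: £1750 × 20% = £350.
Total out-of-pocket so far would be £2092 + £350 = £2442, below the £4550 cap — no reduction.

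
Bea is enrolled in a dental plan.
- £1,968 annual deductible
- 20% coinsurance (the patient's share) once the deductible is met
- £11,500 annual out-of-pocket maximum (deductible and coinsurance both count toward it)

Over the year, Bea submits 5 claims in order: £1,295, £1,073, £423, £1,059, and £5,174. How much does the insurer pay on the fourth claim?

Claim 1 — £1,295: entire amount goes to the deductible. Patient owes £1,295 (running OOP £1,295). Insurer: £1,295 − £1,295 = £0.
Claim 2 — £1,073: £673 finishes the deductible; £400 goes to coinsurance; 20% of £400 = £80. Patient pays £753; OOP now £2,048. Plan pays £1,073 − £753 = £320.
Claim 3 — £423: deductible met; 20% of £423 = £84.60. Cost to patient: £84.60. OOP to date £2,132.60. Plan pays £423 − £84.60 = £338.40.
Claim 4 — £1,059: deductible met; 20% of £1,059 = £211.80. Patient owes £211.80 (running OOP £2,344.40). Insurer: £1,059 − £211.80 = £847.20.

£847.20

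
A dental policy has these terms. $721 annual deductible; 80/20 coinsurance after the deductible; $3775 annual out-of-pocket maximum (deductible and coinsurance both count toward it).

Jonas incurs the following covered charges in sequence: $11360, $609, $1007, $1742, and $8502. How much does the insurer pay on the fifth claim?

Claim 1 — $11360: $721 to deductible, leaving $10639; 20% of $10639 = $2127.80. Patient pays $2848.80; OOP now $2848.80. Plan pays $11360 − $2848.80 = $8511.20.
Claim 2 — $609: deductible already satisfied, so patient's share is 20% × $609 = $121.80. Patient owes $121.80 (running OOP $2970.60). Insurer: $609 − $121.80 = $487.20.
Claim 3 — $1007: deductible already satisfied, so patient's share is 20% × $1007 = $201.40. Patient owes $201.40 (running OOP $3172). Plan pays $1007 − $201.40 = $805.60.
Claim 4 — $1742: deductible already satisfied, so patient's share is 20% × $1742 = $348.40. Patient pays $348.40; OOP now $3520.40. Plan pays $1742 − $348.40 = $1393.60.
Claim 5 — $8502: 20% coinsurance on $8502 = $1700.40. That would push OOP to $5220.80, over the $3775 cap, so patient pays $3775 − $3520.40 = $254.60. Insurer: $8502 − $254.60 = $8247.40.

$8247.40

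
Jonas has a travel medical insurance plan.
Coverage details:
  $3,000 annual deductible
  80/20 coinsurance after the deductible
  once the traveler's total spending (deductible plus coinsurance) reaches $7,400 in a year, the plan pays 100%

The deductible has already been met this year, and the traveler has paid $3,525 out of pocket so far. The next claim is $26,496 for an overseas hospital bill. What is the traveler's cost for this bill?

With the deductible met, the entire $26,496 is subject to coinsurance.
20% of $26,496 = $5,299.20 falls to the traveler.
Adding $5,299.20 to the $3,525 already spent would give $8,824.20, which exceeds the $7,400 cap; the traveler pays just $7,400 − $3,525 = $3,875.

$3,875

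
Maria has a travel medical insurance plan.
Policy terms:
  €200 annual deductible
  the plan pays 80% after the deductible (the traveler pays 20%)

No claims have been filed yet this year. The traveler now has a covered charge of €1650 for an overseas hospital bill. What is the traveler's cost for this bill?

€490

The full €200 deductible is still open; €200 of this bill applies to it.
That leaves €1650 − €200 = €1450 for coinsurance.
Coinsurance: €1450 × 20% = €290.
Traveler responsibility: €200 + €290 = €490.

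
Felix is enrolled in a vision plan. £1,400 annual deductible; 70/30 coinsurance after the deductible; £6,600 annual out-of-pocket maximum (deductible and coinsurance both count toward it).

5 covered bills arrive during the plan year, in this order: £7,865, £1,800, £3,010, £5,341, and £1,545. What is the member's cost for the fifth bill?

£215.20

Claim 1 (£7,865): £1,400 to deductible, leaving £6,465; 30% of £6,465 = £1,939.50. Member owes £3,339.50 (running OOP £3,339.50).
Claim 2 (£1,800): deductible met; 30% of £1,800 = £540. Member pays £540; OOP now £3,879.50.
Claim 3 (£3,010): deductible already satisfied, so member's share is 30% × £3,010 = £903. Member pays £903; OOP now £4,782.50.
Claim 4 (£5,341): 30% coinsurance on £5,341 = £1,602.30. Member owes £1,602.30 (running OOP £6,384.80).
Claim 5 (£1,545): 30% coinsurance on £1,545 = £463.50. That would push OOP to £6,848.30, over the £6,600 cap, so member pays £6,600 − £6,384.80 = £215.20.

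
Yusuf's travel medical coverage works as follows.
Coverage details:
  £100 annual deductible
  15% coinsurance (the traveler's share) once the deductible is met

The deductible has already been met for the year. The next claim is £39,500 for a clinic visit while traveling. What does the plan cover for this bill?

With the deductible met, the entire £39,500 is subject to coinsurance.
15% of £39,500 = £5,925 falls to the traveler.
The plan picks up £39,500 − £5,925 = £33,575.

£33,575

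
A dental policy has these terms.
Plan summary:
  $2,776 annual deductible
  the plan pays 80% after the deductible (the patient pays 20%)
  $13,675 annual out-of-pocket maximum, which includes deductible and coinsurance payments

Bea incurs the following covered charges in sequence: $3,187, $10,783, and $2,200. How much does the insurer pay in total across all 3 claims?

$10,715.20

Bill 1, $3,187: $2,776 to deductible, leaving $411; 20% of $411 = $82.20. Patient pays $2,858.20; OOP now $2,858.20. Plan pays $3,187 − $2,858.20 = $328.80.
Bill 2, $10,783: deductible met; 20% of $10,783 = $2,156.60. Patient pays $2,156.60; OOP now $5,014.80. Insurer: $10,783 − $2,156.60 = $8,626.40.
Bill 3, $2,200: 20% coinsurance on $2,200 = $440. Patient pays $440; OOP now $5,454.80. Plan pays $2,200 − $440 = $1,760.
Insurer total: $328.80 + $8,626.40 + $1,760 = $10,715.20.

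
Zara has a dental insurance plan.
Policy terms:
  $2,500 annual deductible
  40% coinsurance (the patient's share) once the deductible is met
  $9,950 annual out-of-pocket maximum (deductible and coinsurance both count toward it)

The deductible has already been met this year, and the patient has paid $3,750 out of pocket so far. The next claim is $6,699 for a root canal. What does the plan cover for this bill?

The deductible is already satisfied, so the full bill goes to coinsurance.
40% of $6,699 = $2,679.60 falls to the patient.
Year-to-date out-of-pocket becomes $3,750 + $2,679.60 = $6,429.60, still under the $9,950 maximum, so no cap applies.
The plan picks up $6,699 − $2,679.60 = $4,019.40.

$4,019.40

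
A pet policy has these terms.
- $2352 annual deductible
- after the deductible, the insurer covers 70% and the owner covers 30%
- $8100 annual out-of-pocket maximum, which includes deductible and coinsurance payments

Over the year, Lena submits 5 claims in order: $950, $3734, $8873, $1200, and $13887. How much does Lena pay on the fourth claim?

#1 ($950): fully absorbed by the deductible. Cost to owner: $950. OOP to date $950.
#2 ($3734): $1402 finishes the deductible; $2332 goes to coinsurance; coinsurance $2332 × 30% = $699.60. Owner pays $2101.60; OOP now $3051.60.
#3 ($8873): 30% coinsurance on $8873 = $2661.90. Owner owes $2661.90 (running OOP $5713.50).
#4 ($1200): 30% coinsurance on $1200 = $360. Cost to owner: $360. OOP to date $6073.50.

$360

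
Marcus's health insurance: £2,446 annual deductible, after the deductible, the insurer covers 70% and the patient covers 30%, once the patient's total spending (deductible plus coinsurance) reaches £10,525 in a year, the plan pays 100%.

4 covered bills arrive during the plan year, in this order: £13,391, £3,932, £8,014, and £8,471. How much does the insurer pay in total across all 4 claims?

£23,283

Claim 1 (£13,391): deductible takes £2,446, £10,945 remains; patient's 30% is £3,283.50. Patient owes £5,729.50 (running OOP £5,729.50). Insurer: £13,391 − £5,729.50 = £7,661.50.
Claim 2 (£3,932): deductible met; 30% of £3,932 = £1,179.60. Patient pays £1,179.60; OOP now £6,909.10. Plan pays £3,932 − £1,179.60 = £2,752.40.
Claim 3 (£8,014): 30% coinsurance on £8,014 = £2,404.20. Cost to patient: £2,404.20. OOP to date £9,313.30. Plan pays £8,014 − £2,404.20 = £5,609.80.
Claim 4 (£8,471): deductible already satisfied, so patient's share is 30% × £8,471 = £2,541.30. Adding that to £9,313.30 gives £11,854.60, past the £10,525 cap; patient pays only £10,525 − £9,313.30 = £1,211.70. Insurer: £8,471 − £1,211.70 = £7,259.30.
Insurer total = bills − patient's total = £33,808 − £10,525 = £23,283.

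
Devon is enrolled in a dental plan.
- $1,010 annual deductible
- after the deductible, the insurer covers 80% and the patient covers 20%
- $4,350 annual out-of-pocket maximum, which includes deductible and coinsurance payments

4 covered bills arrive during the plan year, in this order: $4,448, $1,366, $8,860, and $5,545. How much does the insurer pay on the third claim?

$7,088

Claim 1 ($4,448): $1,010 to deductible, leaving $3,438; 20% of $3,438 = $687.60. Patient pays $1,697.60; OOP now $1,697.60. Insurer: $4,448 − $1,697.60 = $2,750.40.
Claim 2 ($1,366): 20% coinsurance on $1,366 = $273.20. Patient owes $273.20 (running OOP $1,970.80). Plan pays $1,366 − $273.20 = $1,092.80.
Claim 3 ($8,860): deductible met; 20% of $8,860 = $1,772. Patient owes $1,772 (running OOP $3,742.80). Insurer: $8,860 − $1,772 = $7,088.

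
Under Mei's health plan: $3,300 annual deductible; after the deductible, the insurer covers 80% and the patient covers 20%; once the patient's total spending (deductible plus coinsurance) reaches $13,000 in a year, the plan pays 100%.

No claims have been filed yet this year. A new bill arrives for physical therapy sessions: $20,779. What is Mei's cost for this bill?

The full $3,300 deductible is still open; $3,300 of this bill applies to it.
That leaves $20,779 − $3,300 = $17,479 for coinsurance.
20% of $17,479 = $3,495.80 falls to the patient.
That puts the patient's cost at $3,300 + $3,495.80 = $6,795.80 before any cap.
Cumulative spending $0 + $6,795.80 = $6,795.80 stays under the $13,000 maximum.

$6,795.80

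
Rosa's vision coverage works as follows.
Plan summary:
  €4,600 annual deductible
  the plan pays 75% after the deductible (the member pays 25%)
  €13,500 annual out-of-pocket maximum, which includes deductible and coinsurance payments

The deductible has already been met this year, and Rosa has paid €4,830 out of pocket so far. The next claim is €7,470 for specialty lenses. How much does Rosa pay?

With the deductible met, the entire €7,470 is subject to coinsurance.
Member's 25% share of €7,470 is €1,867.50.
Cumulative spending €4,830 + €1,867.50 = €6,697.50 stays under the €13,500 maximum.

€1,867.50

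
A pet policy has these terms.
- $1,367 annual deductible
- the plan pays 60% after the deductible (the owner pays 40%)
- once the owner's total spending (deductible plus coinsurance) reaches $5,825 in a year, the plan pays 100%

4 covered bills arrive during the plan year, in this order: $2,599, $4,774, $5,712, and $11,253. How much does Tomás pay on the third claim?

Bill 1, $2,599: $1,367 to deductible, leaving $1,232; 40% of $1,232 = $492.80. Owner owes $1,859.80 (running OOP $1,859.80).
Bill 2, $4,774: deductible already satisfied, so owner's share is 40% × $4,774 = $1,909.60. Owner pays $1,909.60; OOP now $3,769.40.
Bill 3, $5,712: deductible already satisfied, so owner's share is 40% × $5,712 = $2,284.80. Adding that to $3,769.40 gives $6,054.20, past the $5,825 cap; owner pays only $5,825 − $3,769.40 = $2,055.60.

$2,055.60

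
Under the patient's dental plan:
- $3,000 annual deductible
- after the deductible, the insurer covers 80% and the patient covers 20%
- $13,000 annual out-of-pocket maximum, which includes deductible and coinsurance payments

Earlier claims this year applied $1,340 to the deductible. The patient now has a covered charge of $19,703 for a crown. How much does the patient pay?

Deductible still to meet: $3,000 − $1,340 = $1,660.
The remaining $18,043 (= $19,703 − $1,660) moves to coinsurance.
20% of $18,043 = $3,608.60 falls to the patient.
Patient responsibility before any cap: $1,660 + $3,608.60 = $5,268.60.
Year-to-date out-of-pocket becomes $1,340 + $5,268.60 = $6,608.60, still under the $13,000 maximum, so no cap applies.

$5,268.60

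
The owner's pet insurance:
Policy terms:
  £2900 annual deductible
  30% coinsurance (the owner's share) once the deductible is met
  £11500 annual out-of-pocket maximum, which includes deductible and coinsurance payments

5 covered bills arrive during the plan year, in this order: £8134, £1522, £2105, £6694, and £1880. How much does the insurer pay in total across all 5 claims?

Claim 1 (£8134): deductible takes £2900, £5234 remains; 30% of £5234 = £1570.20. Owner pays £4470.20; OOP now £4470.20. Insurer: £8134 − £4470.20 = £3663.80.
Claim 2 (£1522): deductible met; 30% of £1522 = £456.60. Owner pays £456.60; OOP now £4926.80. Insurer: £1522 − £456.60 = £1065.40.
Claim 3 (£2105): deductible met; 30% of £2105 = £631.50. Cost to owner: £631.50. OOP to date £5558.30. Plan pays £2105 − £631.50 = £1473.50.
Claim 4 (£6694): deductible already satisfied, so owner's share is 30% × £6694 = £2008.20. Owner pays £2008.20; OOP now £7566.50. Insurer: £6694 − £2008.20 = £4685.80.
Claim 5 (£1880): deductible already satisfied, so owner's share is 30% × £1880 = £564. Cost to owner: £564. OOP to date £8130.50. Plan pays £1880 − £564 = £1316.
Insurer total = bills − owner's total = £20335 − £8130.50 = £12204.50.

£12204.50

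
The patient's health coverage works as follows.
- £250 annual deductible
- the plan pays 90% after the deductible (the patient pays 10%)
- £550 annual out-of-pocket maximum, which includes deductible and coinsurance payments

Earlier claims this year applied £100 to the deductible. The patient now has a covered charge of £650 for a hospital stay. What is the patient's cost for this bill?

Deductible still to meet: £250 − £100 = £150.
That leaves £650 − £150 = £500 for coinsurance.
Coinsurance: £500 × 10% = £50.
Patient responsibility before any cap: £150 + £50 = £200.
Year-to-date out-of-pocket becomes £100 + £200 = £300, still under the £550 maximum, so no cap applies.

£200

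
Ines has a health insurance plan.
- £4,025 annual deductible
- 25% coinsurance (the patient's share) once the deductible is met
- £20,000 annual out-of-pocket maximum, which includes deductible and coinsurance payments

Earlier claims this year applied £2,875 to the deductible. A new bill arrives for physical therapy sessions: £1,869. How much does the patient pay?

£1,329.75

£2,875 of the £4,025 deductible is already met, leaving £1,150.
The remaining £719 (= £1,869 − £1,150) moves to coinsurance.
Coinsurance: £719 × 25% = £179.75.
Patient responsibility before any cap: £1,150 + £179.75 = £1,329.75.
Year-to-date out-of-pocket becomes £2,875 + £1,329.75 = £4,204.75, still under the £20,000 maximum, so no cap applies.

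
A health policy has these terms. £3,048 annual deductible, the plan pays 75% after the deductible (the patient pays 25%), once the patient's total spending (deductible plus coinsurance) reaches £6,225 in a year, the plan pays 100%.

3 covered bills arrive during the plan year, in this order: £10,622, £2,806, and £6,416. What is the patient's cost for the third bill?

Bill 1, £10,622: deductible takes £3,048, £7,574 remains; 25% of £7,574 = £1,893.50. Patient pays £4,941.50; OOP now £4,941.50.
Bill 2, £2,806: deductible met; 25% of £2,806 = £701.50. Patient pays £701.50; OOP now £5,643.
Bill 3, £6,416: deductible already satisfied, so patient's share is 25% × £6,416 = £1,604. Adding that to £5,643 gives £7,247, past the £6,225 cap; patient pays only £6,225 − £5,643 = £582.

£582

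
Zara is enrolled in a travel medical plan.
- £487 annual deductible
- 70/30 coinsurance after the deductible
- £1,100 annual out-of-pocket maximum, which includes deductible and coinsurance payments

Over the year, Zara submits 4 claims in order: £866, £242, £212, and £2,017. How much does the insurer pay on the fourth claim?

£1,653.90

Claim 1 (£866): £487 finishes the deductible; £379 goes to coinsurance; 30% of £379 = £113.70. Cost to traveler: £600.70. OOP to date £600.70. Insurer: £866 − £600.70 = £265.30.
Claim 2 (£242): deductible met; 30% of £242 = £72.60. Traveler owes £72.60 (running OOP £673.30). Insurer: £242 − £72.60 = £169.40.
Claim 3 (£212): deductible already satisfied, so traveler's share is 30% × £212 = £63.60. Traveler pays £63.60; OOP now £736.90. Insurer: £212 − £63.60 = £148.40.
Claim 4 (£2,017): deductible already satisfied, so traveler's share is 30% × £2,017 = £605.10. That would push OOP to £1,342, over the £1,100 cap, so traveler pays £1,100 − £736.90 = £363.10. Insurer: £2,017 − £363.10 = £1,653.90.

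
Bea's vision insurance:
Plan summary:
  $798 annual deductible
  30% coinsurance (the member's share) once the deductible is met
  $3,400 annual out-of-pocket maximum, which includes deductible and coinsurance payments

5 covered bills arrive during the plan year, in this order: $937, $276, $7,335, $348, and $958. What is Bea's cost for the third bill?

#1 ($937): $798 to deductible, leaving $139; coinsurance $139 × 30% = $41.70. Member owes $839.70 (running OOP $839.70).
#2 ($276): deductible met; 30% of $276 = $82.80. Member owes $82.80 (running OOP $922.50).
#3 ($7,335): 30% coinsurance on $7,335 = $2,200.50. Member owes $2,200.50 (running OOP $3,123).

$2,200.50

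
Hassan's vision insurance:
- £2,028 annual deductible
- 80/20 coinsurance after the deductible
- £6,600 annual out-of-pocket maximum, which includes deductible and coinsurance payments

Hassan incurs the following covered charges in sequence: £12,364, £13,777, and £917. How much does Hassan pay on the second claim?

#1 (£12,364): £2,028 finishes the deductible; £10,336 goes to coinsurance; coinsurance £10,336 × 20% = £2,067.20. Member owes £4,095.20 (running OOP £4,095.20).
#2 (£13,777): deductible met; 20% of £13,777 = £2,755.40. Adding that to £4,095.20 gives £6,850.60, past the £6,600 cap; member pays only £6,600 − £4,095.20 = £2,504.80.

£2,504.80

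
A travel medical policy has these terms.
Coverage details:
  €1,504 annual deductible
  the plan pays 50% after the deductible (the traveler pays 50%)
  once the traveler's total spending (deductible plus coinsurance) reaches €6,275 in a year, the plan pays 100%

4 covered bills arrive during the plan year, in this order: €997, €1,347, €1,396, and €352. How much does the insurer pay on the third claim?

Claim 1 — €997: fully absorbed by the deductible. Cost to traveler: €997. OOP to date €997. Insurer: €997 − €997 = €0.
Claim 2 — €1,347: €507 finishes the deductible; €840 goes to coinsurance; traveler's 50% is €420. Cost to traveler: €927. OOP to date €1,924. Plan pays €1,347 − €927 = €420.
Claim 3 — €1,396: 50% coinsurance on €1,396 = €698. Cost to traveler: €698. OOP to date €2,622. Insurer: €1,396 − €698 = €698.

€698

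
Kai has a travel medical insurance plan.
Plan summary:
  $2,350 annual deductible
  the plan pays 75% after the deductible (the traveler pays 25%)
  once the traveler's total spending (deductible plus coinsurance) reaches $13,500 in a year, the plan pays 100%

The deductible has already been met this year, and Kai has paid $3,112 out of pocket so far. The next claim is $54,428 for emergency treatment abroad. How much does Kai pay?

$10,388

With the deductible met, the entire $54,428 is subject to coinsurance.
Coinsurance: $54,428 × 25% = $13,607.
Year-to-date out-of-pocket would reach $3,112 + $13,607 = $16,719, above the $13,500 maximum, so the traveler pays only $13,500 − $3,112 = $10,388.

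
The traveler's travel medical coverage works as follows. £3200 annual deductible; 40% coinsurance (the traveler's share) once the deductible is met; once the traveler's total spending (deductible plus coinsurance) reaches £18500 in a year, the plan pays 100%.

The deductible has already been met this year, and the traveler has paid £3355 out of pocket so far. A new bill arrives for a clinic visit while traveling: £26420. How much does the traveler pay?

The deductible is already satisfied, so the full bill goes to coinsurance.
Traveler's 40% share of £26420 is £10568.
Cumulative spending £3355 + £10568 = £13923 stays under the £18500 maximum.

£10568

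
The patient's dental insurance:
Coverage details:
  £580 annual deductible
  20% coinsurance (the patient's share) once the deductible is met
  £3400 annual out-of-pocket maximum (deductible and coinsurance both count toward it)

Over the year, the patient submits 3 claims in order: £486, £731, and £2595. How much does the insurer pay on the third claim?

Claim 1 (£486): entire amount goes to the deductible. Cost to patient: £486. OOP to date £486. Plan pays £486 − £486 = £0.
Claim 2 (£731): £94 finishes the deductible; £637 goes to coinsurance; patient's 20% is £127.40. Patient owes £221.40 (running OOP £707.40). Plan pays £731 − £221.40 = £509.60.
Claim 3 (£2595): deductible met; 20% of £2595 = £519. Patient pays £519; OOP now £1226.40. Insurer: £2595 − £519 = £2076.

£2076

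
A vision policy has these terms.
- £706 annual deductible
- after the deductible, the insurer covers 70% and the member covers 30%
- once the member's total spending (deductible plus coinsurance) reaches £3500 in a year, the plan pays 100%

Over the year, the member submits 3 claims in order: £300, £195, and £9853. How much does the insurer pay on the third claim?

£6848

Bill 1, £300: all of it applies to the deductible. Member owes £300 (running OOP £300). Plan pays £300 − £300 = £0.
Bill 2, £195: all of it applies to the deductible. Cost to member: £195. OOP to date £495. Plan pays £195 − £195 = £0.
Bill 3, £9853: £211 to deductible, leaving £9642; member's 30% is £2892.60. Together that's £211 + £2892.60 = £3103.60. That would push OOP to £3598.60, over the £3500 cap, so member pays £3500 − £495 = £3005. Insurer: £9853 − £3005 = £6848.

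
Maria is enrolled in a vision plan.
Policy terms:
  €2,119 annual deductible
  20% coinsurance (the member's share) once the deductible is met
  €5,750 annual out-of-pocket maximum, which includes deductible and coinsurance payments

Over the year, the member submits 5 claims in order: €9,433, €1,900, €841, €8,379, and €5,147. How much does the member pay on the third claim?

€168.20

#1 (€9,433): deductible takes €2,119, €7,314 remains; member's 20% is €1,462.80. Member owes €3,581.80 (running OOP €3,581.80).
#2 (€1,900): deductible met; 20% of €1,900 = €380. Member owes €380 (running OOP €3,961.80).
#3 (€841): deductible met; 20% of €841 = €168.20. Member pays €168.20; OOP now €4,130.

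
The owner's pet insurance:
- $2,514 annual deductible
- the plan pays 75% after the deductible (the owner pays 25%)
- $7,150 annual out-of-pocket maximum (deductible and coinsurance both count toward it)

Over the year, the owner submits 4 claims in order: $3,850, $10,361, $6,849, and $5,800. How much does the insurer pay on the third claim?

$5,137.25

Bill 1, $3,850: $2,514 to deductible, leaving $1,336; coinsurance $1,336 × 25% = $334. Cost to owner: $2,848. OOP to date $2,848. Plan pays $3,850 − $2,848 = $1,002.
Bill 2, $10,361: 25% coinsurance on $10,361 = $2,590.25. Cost to owner: $2,590.25. OOP to date $5,438.25. Plan pays $10,361 − $2,590.25 = $7,770.75.
Bill 3, $6,849: deductible met; 25% of $6,849 = $1,712.25. That would push OOP to $7,150.50, over the $7,150 cap, so owner pays $7,150 − $5,438.25 = $1,711.75. Insurer: $6,849 − $1,711.75 = $5,137.25.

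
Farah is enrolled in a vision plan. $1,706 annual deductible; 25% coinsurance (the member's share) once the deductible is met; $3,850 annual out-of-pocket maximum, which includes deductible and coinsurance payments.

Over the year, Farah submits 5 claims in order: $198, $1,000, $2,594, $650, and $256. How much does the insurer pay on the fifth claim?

$192

Bill 1, $198: entire amount goes to the deductible. Member pays $198; OOP now $198. Plan pays $198 − $198 = $0.
Bill 2, $1,000: fully absorbed by the deductible. Cost to member: $1,000. OOP to date $1,198. Insurer: $1,000 − $1,000 = $0.
Bill 3, $2,594: deductible takes $508, $2,086 remains; member's 25% is $521.50. Member pays $1,029.50; OOP now $2,227.50. Plan pays $2,594 − $1,029.50 = $1,564.50.
Bill 4, $650: deductible met; 25% of $650 = $162.50. Member owes $162.50 (running OOP $2,390). Insurer: $650 − $162.50 = $487.50.
Bill 5, $256: 25% coinsurance on $256 = $64. Member pays $64; OOP now $2,454. Plan pays $256 − $64 = $192.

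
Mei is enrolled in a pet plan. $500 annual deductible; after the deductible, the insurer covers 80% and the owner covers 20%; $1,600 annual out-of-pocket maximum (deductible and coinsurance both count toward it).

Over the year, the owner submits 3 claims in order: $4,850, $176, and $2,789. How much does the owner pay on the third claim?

$194.80

Claim 1 — $4,850: $500 to deductible, leaving $4,350; coinsurance $4,350 × 20% = $870. Cost to owner: $1,370. OOP to date $1,370.
Claim 2 — $176: deductible met; 20% of $176 = $35.20. Owner owes $35.20 (running OOP $1,405.20).
Claim 3 — $2,789: 20% coinsurance on $2,789 = $557.80. Adding that to $1,405.20 gives $1,963, past the $1,600 cap; owner pays only $1,600 − $1,405.20 = $194.80.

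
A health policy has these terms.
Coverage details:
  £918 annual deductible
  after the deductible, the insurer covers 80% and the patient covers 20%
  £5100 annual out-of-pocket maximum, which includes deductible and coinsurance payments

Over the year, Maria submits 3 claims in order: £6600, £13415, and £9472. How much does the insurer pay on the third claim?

Bill 1, £6600: £918 finishes the deductible; £5682 goes to coinsurance; 20% of £5682 = £1136.40. Cost to patient: £2054.40. OOP to date £2054.40. Insurer: £6600 − £2054.40 = £4545.60.
Bill 2, £13415: deductible met; 20% of £13415 = £2683. Patient pays £2683; OOP now £4737.40. Plan pays £13415 − £2683 = £10732.
Bill 3, £9472: 20% coinsurance on £9472 = £1894.40. Adding that to £4737.40 gives £6631.80, past the £5100 cap; patient pays only £5100 − £4737.40 = £362.60. Insurer: £9472 − £362.60 = £9109.40.

£9109.40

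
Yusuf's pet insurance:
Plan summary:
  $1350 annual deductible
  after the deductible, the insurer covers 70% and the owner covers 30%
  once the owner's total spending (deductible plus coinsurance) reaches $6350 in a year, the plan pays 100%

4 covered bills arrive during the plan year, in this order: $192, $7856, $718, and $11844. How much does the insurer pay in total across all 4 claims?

$14260

#1 ($192): all of it applies to the deductible. Cost to owner: $192. OOP to date $192. Plan pays $192 − $192 = $0.
#2 ($7856): $1158 finishes the deductible; $6698 goes to coinsurance; owner's 30% is $2009.40. Owner pays $3167.40; OOP now $3359.40. Insurer: $7856 − $3167.40 = $4688.60.
#3 ($718): deductible met; 30% of $718 = $215.40. Cost to owner: $215.40. OOP to date $3574.80. Plan pays $718 − $215.40 = $502.60.
#4 ($11844): deductible met; 30% of $11844 = $3553.20. That would push OOP to $7128, over the $6350 cap, so owner pays $6350 − $3574.80 = $2775.20. Plan pays $11844 − $2775.20 = $9068.80.
Insurer total = bills − owner's total = $20610 − $6350 = $14260.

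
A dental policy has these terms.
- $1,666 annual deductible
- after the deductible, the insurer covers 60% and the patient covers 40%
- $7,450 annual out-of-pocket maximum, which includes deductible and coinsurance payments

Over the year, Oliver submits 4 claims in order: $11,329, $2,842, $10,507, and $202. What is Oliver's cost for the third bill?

Claim 1 ($11,329): deductible takes $1,666, $9,663 remains; 40% of $9,663 = $3,865.20. Patient owes $5,531.20 (running OOP $5,531.20).
Claim 2 ($2,842): deductible already satisfied, so patient's share is 40% × $2,842 = $1,136.80. Patient pays $1,136.80; OOP now $6,668.
Claim 3 ($10,507): deductible met; 40% of $10,507 = $4,202.80. Adding that to $6,668 gives $10,870.80, past the $7,450 cap; patient pays only $7,450 − $6,668 = $782.

$782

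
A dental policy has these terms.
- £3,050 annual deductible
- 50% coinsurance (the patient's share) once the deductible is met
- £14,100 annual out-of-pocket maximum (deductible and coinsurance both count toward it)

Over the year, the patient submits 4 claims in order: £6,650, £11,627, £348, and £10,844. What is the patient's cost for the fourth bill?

£3,262.50

Bill 1, £6,650: £3,050 finishes the deductible; £3,600 goes to coinsurance; 50% of £3,600 = £1,800. Patient pays £4,850; OOP now £4,850.
Bill 2, £11,627: deductible met; 50% of £11,627 = £5,813.50. Cost to patient: £5,813.50. OOP to date £10,663.50.
Bill 3, £348: 50% coinsurance on £348 = £174. Cost to patient: £174. OOP to date £10,837.50.
Bill 4, £10,844: deductible already satisfied, so patient's share is 50% × £10,844 = £5,422. That would push OOP to £16,259.50, over the £14,100 cap, so patient pays £14,100 − £10,837.50 = £3,262.50.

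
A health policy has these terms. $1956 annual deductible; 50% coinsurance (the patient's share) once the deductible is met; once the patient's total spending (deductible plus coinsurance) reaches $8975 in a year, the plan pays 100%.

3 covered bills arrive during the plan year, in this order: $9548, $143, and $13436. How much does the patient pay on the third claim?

#1 ($9548): $1956 finishes the deductible; $7592 goes to coinsurance; 50% of $7592 = $3796. Patient owes $5752 (running OOP $5752).
#2 ($143): 50% coinsurance on $143 = $71.50. Cost to patient: $71.50. OOP to date $5823.50.
#3 ($13436): 50% coinsurance on $13436 = $6718. That would push OOP to $12541.50, over the $8975 cap, so patient pays $8975 − $5823.50 = $3151.50.

$3151.50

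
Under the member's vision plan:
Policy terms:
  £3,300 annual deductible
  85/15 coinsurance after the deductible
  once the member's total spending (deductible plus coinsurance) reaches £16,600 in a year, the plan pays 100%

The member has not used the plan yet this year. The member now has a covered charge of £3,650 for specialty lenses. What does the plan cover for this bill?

£297.50

Nothing has been paid toward the £3,300 deductible, so the first £3,300 of this charge is applied there.
The remaining £350 (= £3,650 − £3,300) moves to coinsurance.
Coinsurance: £350 × 15% = £52.50.
Member responsibility before any cap: £3,300 + £52.50 = £3,352.50.
Total out-of-pocket so far would be £0 + £3,352.50 = £3,352.50, below the £16,600 cap — no reduction.
Insurer pays the balance: £3,650 − £3,352.50 = £297.50.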